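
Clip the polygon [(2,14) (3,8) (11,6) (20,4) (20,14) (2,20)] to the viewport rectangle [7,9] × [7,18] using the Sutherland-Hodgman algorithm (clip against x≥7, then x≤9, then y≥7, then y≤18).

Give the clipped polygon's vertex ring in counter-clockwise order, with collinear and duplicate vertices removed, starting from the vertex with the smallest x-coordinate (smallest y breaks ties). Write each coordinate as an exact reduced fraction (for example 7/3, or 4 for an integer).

1. After x ≥ 7: [(7,7) (11,6) (20,4) (20,14) (7,55/3)]
2. After x ≤ 9: [(7,7) (9,13/2) (9,53/3) (7,55/3)]
3. After y ≥ 7: [(7,7) (7,7) (9,7) (9,53/3) (7,55/3)]
4. After y ≤ 18: [(7,18) (7,7) (7,7) (9,7) (9,53/3) (8,18)]
5. Canonical ring: [(7,7) (9,7) (9,53/3) (8,18) (7,18)]

Clipped polygon: [(7,7) (9,7) (9,53/3) (8,18) (7,18)]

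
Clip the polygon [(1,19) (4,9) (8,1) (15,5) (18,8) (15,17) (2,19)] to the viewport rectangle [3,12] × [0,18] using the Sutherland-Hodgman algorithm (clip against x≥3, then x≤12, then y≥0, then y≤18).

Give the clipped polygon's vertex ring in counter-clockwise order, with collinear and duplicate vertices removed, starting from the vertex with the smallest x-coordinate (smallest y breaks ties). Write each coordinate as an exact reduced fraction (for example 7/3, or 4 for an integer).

1. After x ≥ 3: [(3,37/3) (4,9) (8,1) (15,5) (18,8) (15,17) (3,245/13)]
2. After x ≤ 12: [(3,37/3) (4,9) (8,1) (12,23/7) (12,227/13) (3,245/13)]
3. After y ≥ 0: [(3,37/3) (4,9) (8,1) (12,23/7) (12,227/13) (3,245/13)]
4. After y ≤ 18: [(3,18) (3,37/3) (4,9) (8,1) (12,23/7) (12,227/13) (17/2,18)]
5. Canonical ring: [(3,37/3) (4,9) (8,1) (12,23/7) (12,227/13) (17/2,18) (3,18)]

Clipped polygon: [(3,37/3) (4,9) (8,1) (12,23/7) (12,227/13) (17/2,18) (3,18)]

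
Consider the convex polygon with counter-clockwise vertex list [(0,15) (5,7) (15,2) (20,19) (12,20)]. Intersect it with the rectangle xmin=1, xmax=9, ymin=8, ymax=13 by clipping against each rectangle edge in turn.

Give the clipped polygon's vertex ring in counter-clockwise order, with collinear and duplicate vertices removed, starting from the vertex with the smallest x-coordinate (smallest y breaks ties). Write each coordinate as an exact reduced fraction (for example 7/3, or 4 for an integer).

Clipped polygon: [(5/4,13) (35/8,8) (9,8) (9,13)]

1. After x ≥ 1: [(1,185/12) (1,67/5) (5,7) (15,2) (20,19) (12,20)]
2. After x ≤ 9: [(9,75/4) (1,185/12) (1,67/5) (5,7) (9,5)]
3. After y ≥ 8: [(9,8) (9,75/4) (1,185/12) (1,67/5) (35/8,8)]
4. After y ≤ 13: [(9,8) (9,13) (5/4,13) (35/8,8)]
5. Canonical ring: [(5/4,13) (35/8,8) (9,8) (9,13)]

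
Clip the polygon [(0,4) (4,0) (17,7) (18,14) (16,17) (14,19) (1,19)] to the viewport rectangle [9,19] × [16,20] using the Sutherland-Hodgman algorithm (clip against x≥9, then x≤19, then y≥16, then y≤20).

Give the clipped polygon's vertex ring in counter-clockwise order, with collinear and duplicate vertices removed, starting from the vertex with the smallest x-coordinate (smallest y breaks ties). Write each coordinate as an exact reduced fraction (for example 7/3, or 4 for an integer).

Clipped polygon: [(9,16) (50/3,16) (16,17) (14,19) (9,19)]

1. After x ≥ 9: [(9,35/13) (17,7) (18,14) (16,17) (14,19) (9,19)]
2. After x ≤ 19: [(9,35/13) (17,7) (18,14) (16,17) (14,19) (9,19)]
3. After y ≥ 16: [(9,16) (50/3,16) (16,17) (14,19) (9,19)]
4. After y ≤ 20: [(9,16) (50/3,16) (16,17) (14,19) (9,19)]
5. Canonical ring: [(9,16) (50/3,16) (16,17) (14,19) (9,19)]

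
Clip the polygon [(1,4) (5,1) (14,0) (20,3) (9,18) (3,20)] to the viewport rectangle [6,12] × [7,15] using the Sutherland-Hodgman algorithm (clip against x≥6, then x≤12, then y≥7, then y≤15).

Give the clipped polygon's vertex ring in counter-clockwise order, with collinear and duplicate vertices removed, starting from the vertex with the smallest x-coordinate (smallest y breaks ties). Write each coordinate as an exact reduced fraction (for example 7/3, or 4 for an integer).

1. After x ≥ 6: [(6,8/9) (14,0) (20,3) (9,18) (6,19)]
2. After x ≤ 12: [(6,8/9) (12,2/9) (12,153/11) (9,18) (6,19)]
3. After y ≥ 7: [(6,7) (12,7) (12,153/11) (9,18) (6,19)]
4. After y ≤ 15: [(6,15) (6,7) (12,7) (12,153/11) (56/5,15)]
5. Canonical ring: [(6,7) (12,7) (12,153/11) (56/5,15) (6,15)]

Clipped polygon: [(6,7) (12,7) (12,153/11) (56/5,15) (6,15)]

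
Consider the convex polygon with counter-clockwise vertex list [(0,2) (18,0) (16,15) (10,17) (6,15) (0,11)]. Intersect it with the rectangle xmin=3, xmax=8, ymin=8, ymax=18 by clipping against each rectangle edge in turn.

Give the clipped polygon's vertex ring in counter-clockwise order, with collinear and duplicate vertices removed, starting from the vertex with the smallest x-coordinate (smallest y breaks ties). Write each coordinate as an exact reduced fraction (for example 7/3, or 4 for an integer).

Clipped polygon: [(3,8) (8,8) (8,16) (6,15) (3,13)]

1. After x ≥ 3: [(3,5/3) (18,0) (16,15) (10,17) (6,15) (3,13)]
2. After x ≤ 8: [(3,5/3) (8,10/9) (8,16) (6,15) (3,13)]
3. After y ≥ 8: [(3,8) (8,8) (8,16) (6,15) (3,13)]
4. After y ≤ 18: [(3,8) (8,8) (8,16) (6,15) (3,13)]
5. Canonical ring: [(3,8) (8,8) (8,16) (6,15) (3,13)]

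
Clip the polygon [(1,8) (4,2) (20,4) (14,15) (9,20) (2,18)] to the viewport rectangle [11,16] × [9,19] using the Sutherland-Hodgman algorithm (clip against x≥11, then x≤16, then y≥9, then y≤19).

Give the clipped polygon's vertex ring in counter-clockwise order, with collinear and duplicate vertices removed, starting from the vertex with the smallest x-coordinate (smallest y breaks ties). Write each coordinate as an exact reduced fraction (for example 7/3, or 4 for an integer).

Clipped polygon: [(11,9) (16,9) (16,34/3) (14,15) (11,18)]

1. After x ≥ 11: [(11,23/8) (20,4) (14,15) (11,18)]
2. After x ≤ 16: [(11,23/8) (16,7/2) (16,34/3) (14,15) (11,18)]
3. After y ≥ 9: [(11,9) (16,9) (16,34/3) (14,15) (11,18)]
4. After y ≤ 19: [(11,9) (16,9) (16,34/3) (14,15) (11,18)]
5. Canonical ring: [(11,9) (16,9) (16,34/3) (14,15) (11,18)]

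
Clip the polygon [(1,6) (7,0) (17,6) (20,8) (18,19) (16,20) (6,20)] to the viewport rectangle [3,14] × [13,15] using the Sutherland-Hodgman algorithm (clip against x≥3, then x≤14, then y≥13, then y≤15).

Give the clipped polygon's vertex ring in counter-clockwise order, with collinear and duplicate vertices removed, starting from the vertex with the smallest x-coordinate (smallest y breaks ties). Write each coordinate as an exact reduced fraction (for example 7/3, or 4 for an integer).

1. After x ≥ 3: [(3,58/5) (3,4) (7,0) (17,6) (20,8) (18,19) (16,20) (6,20)]
2. After x ≤ 14: [(3,58/5) (3,4) (7,0) (14,21/5) (14,20) (6,20)]
3. After y ≥ 13: [(7/2,13) (14,13) (14,20) (6,20)]
4. After y ≤ 15: [(59/14,15) (7/2,13) (14,13) (14,15)]
5. Canonical ring: [(7/2,13) (14,13) (14,15) (59/14,15)]

Clipped polygon: [(7/2,13) (14,13) (14,15) (59/14,15)]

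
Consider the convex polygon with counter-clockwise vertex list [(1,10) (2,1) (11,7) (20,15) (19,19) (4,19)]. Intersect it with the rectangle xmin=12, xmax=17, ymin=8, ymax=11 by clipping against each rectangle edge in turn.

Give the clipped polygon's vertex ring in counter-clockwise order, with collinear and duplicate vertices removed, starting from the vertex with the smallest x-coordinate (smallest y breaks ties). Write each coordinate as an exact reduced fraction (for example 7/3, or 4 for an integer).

Clipped polygon: [(12,8) (97/8,8) (31/2,11) (12,11)]

1. After x ≥ 12: [(12,71/9) (20,15) (19,19) (12,19)]
2. After x ≤ 17: [(12,71/9) (17,37/3) (17,19) (12,19)]
3. After y ≥ 8: [(12,8) (97/8,8) (17,37/3) (17,19) (12,19)]
4. After y ≤ 11: [(12,11) (12,8) (97/8,8) (31/2,11)]
5. Canonical ring: [(12,8) (97/8,8) (31/2,11) (12,11)]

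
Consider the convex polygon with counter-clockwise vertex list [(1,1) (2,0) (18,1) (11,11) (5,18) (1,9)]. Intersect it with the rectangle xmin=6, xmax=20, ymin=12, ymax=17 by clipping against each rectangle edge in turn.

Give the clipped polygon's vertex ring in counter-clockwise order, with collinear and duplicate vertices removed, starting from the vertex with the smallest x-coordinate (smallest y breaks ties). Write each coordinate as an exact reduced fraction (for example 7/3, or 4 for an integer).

1. After x ≥ 6: [(6,1/4) (18,1) (11,11) (6,101/6)]
2. After x ≤ 20: [(6,1/4) (18,1) (11,11) (6,101/6)]
3. After y ≥ 12: [(6,12) (71/7,12) (6,101/6)]
4. After y ≤ 17: [(6,12) (71/7,12) (6,101/6)]
5. Canonical ring: [(6,12) (71/7,12) (6,101/6)]

Clipped polygon: [(6,12) (71/7,12) (6,101/6)]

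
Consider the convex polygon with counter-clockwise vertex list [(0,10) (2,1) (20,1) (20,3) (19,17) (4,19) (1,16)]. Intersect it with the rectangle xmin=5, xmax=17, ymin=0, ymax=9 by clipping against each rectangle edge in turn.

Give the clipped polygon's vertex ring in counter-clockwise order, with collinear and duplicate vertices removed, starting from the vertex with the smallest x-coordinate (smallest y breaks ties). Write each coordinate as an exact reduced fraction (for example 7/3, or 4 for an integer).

1. After x ≥ 5: [(5,1) (20,1) (20,3) (19,17) (5,283/15)]
2. After x ≤ 17: [(5,1) (17,1) (17,259/15) (5,283/15)]
3. After y ≥ 0: [(5,1) (17,1) (17,259/15) (5,283/15)]
4. After y ≤ 9: [(5,9) (5,1) (17,1) (17,9)]
5. Canonical ring: [(5,1) (17,1) (17,9) (5,9)]

Clipped polygon: [(5,1) (17,1) (17,9) (5,9)]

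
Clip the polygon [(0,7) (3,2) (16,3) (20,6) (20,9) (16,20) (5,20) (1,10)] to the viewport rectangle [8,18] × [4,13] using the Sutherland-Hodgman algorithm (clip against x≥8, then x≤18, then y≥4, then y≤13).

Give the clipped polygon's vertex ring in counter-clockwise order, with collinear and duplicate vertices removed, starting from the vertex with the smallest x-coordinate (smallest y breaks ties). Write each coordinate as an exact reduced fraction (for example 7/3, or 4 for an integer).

1. After x ≥ 8: [(8,31/13) (16,3) (20,6) (20,9) (16,20) (8,20)]
2. After x ≤ 18: [(8,31/13) (16,3) (18,9/2) (18,29/2) (16,20) (8,20)]
3. After y ≥ 4: [(8,4) (52/3,4) (18,9/2) (18,29/2) (16,20) (8,20)]
4. After y ≤ 13: [(8,13) (8,4) (52/3,4) (18,9/2) (18,13)]
5. Canonical ring: [(8,4) (52/3,4) (18,9/2) (18,13) (8,13)]

Clipped polygon: [(8,4) (52/3,4) (18,9/2) (18,13) (8,13)]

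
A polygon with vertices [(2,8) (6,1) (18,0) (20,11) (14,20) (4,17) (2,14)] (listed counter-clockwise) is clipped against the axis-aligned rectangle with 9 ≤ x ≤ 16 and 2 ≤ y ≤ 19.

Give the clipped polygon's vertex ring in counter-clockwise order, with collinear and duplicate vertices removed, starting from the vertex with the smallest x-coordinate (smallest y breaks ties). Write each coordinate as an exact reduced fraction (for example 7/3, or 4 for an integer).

Clipped polygon: [(9,2) (16,2) (16,17) (44/3,19) (32/3,19) (9,37/2)]

1. After x ≥ 9: [(9,3/4) (18,0) (20,11) (14,20) (9,37/2)]
2. After x ≤ 16: [(9,3/4) (16,1/6) (16,17) (14,20) (9,37/2)]
3. After y ≥ 2: [(9,2) (16,2) (16,17) (14,20) (9,37/2)]
4. After y ≤ 19: [(9,2) (16,2) (16,17) (44/3,19) (32/3,19) (9,37/2)]
5. Canonical ring: [(9,2) (16,2) (16,17) (44/3,19) (32/3,19) (9,37/2)]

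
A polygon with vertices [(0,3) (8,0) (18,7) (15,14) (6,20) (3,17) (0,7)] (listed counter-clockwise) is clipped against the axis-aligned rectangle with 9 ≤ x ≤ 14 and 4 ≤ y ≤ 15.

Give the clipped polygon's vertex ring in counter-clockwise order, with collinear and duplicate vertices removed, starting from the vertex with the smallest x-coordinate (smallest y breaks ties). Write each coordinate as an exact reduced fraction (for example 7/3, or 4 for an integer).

1. After x ≥ 9: [(9,7/10) (18,7) (15,14) (9,18)]
2. After x ≤ 14: [(9,7/10) (14,21/5) (14,44/3) (9,18)]
3. After y ≥ 4: [(9,4) (96/7,4) (14,21/5) (14,44/3) (9,18)]
4. After y ≤ 15: [(9,15) (9,4) (96/7,4) (14,21/5) (14,44/3) (27/2,15)]
5. Canonical ring: [(9,4) (96/7,4) (14,21/5) (14,44/3) (27/2,15) (9,15)]

Clipped polygon: [(9,4) (96/7,4) (14,21/5) (14,44/3) (27/2,15) (9,15)]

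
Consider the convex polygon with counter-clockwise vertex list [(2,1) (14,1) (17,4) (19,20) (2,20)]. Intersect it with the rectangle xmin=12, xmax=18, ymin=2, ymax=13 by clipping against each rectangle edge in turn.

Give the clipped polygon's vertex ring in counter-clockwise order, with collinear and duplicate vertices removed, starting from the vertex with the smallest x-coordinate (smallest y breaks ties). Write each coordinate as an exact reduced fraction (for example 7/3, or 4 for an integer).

1. After x ≥ 12: [(12,1) (14,1) (17,4) (19,20) (12,20)]
2. After x ≤ 18: [(12,1) (14,1) (17,4) (18,12) (18,20) (12,20)]
3. After y ≥ 2: [(12,2) (15,2) (17,4) (18,12) (18,20) (12,20)]
4. After y ≤ 13: [(12,13) (12,2) (15,2) (17,4) (18,12) (18,13)]
5. Canonical ring: [(12,2) (15,2) (17,4) (18,12) (18,13) (12,13)]

Clipped polygon: [(12,2) (15,2) (17,4) (18,12) (18,13) (12,13)]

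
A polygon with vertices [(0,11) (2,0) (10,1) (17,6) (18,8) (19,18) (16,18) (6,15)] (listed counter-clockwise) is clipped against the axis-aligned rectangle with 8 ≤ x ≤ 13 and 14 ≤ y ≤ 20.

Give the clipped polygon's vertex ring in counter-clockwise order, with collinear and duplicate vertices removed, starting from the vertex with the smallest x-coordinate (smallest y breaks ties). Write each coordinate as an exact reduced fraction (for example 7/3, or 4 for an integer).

1. After x ≥ 8: [(8,3/4) (10,1) (17,6) (18,8) (19,18) (16,18) (8,78/5)]
2. After x ≤ 13: [(8,3/4) (10,1) (13,22/7) (13,171/10) (8,78/5)]
3. After y ≥ 14: [(8,14) (13,14) (13,171/10) (8,78/5)]
4. After y ≤ 20: [(8,14) (13,14) (13,171/10) (8,78/5)]
5. Canonical ring: [(8,14) (13,14) (13,171/10) (8,78/5)]

Clipped polygon: [(8,14) (13,14) (13,171/10) (8,78/5)]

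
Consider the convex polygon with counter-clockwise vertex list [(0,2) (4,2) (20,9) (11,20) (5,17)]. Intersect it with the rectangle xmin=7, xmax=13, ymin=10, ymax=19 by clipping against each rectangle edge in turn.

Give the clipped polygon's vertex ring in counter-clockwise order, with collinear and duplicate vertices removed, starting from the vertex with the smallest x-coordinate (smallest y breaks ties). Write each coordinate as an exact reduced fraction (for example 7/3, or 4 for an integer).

Clipped polygon: [(7,10) (13,10) (13,158/9) (130/11,19) (9,19) (7,18)]

1. After x ≥ 7: [(7,53/16) (20,9) (11,20) (7,18)]
2. After x ≤ 13: [(7,53/16) (13,95/16) (13,158/9) (11,20) (7,18)]
3. After y ≥ 10: [(7,10) (13,10) (13,158/9) (11,20) (7,18)]
4. After y ≤ 19: [(7,10) (13,10) (13,158/9) (130/11,19) (9,19) (7,18)]
5. Canonical ring: [(7,10) (13,10) (13,158/9) (130/11,19) (9,19) (7,18)]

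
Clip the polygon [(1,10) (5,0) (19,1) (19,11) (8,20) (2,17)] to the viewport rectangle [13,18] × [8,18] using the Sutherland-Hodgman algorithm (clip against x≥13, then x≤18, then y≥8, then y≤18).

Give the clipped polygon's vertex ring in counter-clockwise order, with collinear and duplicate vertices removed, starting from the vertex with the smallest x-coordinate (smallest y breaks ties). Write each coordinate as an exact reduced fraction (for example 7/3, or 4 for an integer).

1. After x ≥ 13: [(13,4/7) (19,1) (19,11) (13,175/11)]
2. After x ≤ 18: [(13,4/7) (18,13/14) (18,130/11) (13,175/11)]
3. After y ≥ 8: [(13,8) (18,8) (18,130/11) (13,175/11)]
4. After y ≤ 18: [(13,8) (18,8) (18,130/11) (13,175/11)]
5. Canonical ring: [(13,8) (18,8) (18,130/11) (13,175/11)]

Clipped polygon: [(13,8) (18,8) (18,130/11) (13,175/11)]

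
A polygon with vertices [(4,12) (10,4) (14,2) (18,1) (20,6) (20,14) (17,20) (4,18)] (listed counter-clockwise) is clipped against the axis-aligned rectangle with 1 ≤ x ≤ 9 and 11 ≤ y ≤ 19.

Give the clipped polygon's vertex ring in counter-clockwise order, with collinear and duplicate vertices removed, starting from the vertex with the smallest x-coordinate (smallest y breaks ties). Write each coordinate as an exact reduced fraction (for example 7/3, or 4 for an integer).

Clipped polygon: [(4,12) (19/4,11) (9,11) (9,244/13) (4,18)]

1. After x ≥ 1: [(4,12) (10,4) (14,2) (18,1) (20,6) (20,14) (17,20) (4,18)]
2. After x ≤ 9: [(4,12) (9,16/3) (9,244/13) (4,18)]
3. After y ≥ 11: [(4,12) (19/4,11) (9,11) (9,244/13) (4,18)]
4. After y ≤ 19: [(4,12) (19/4,11) (9,11) (9,244/13) (4,18)]
5. Canonical ring: [(4,12) (19/4,11) (9,11) (9,244/13) (4,18)]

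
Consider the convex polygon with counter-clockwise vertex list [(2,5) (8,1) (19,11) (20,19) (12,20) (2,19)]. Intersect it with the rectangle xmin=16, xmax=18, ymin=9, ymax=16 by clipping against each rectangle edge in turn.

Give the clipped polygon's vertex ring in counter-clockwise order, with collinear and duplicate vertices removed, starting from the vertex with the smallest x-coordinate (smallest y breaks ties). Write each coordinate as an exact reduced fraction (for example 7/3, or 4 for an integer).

Clipped polygon: [(16,9) (84/5,9) (18,111/11) (18,16) (16,16)]

1. After x ≥ 16: [(16,91/11) (19,11) (20,19) (16,39/2)]
2. After x ≤ 18: [(16,91/11) (18,111/11) (18,77/4) (16,39/2)]
3. After y ≥ 9: [(16,9) (84/5,9) (18,111/11) (18,77/4) (16,39/2)]
4. After y ≤ 16: [(16,16) (16,9) (84/5,9) (18,111/11) (18,16)]
5. Canonical ring: [(16,9) (84/5,9) (18,111/11) (18,16) (16,16)]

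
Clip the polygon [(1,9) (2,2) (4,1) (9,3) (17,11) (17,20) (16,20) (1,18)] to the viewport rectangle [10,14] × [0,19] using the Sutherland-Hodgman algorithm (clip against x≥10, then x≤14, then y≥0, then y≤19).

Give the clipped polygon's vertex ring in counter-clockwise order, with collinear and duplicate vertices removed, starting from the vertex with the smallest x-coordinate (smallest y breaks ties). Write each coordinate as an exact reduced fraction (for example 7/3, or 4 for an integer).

1. After x ≥ 10: [(10,4) (17,11) (17,20) (16,20) (10,96/5)]
2. After x ≤ 14: [(10,4) (14,8) (14,296/15) (10,96/5)]
3. After y ≥ 0: [(10,4) (14,8) (14,296/15) (10,96/5)]
4. After y ≤ 19: [(10,19) (10,4) (14,8) (14,19)]
5. Canonical ring: [(10,4) (14,8) (14,19) (10,19)]

Clipped polygon: [(10,4) (14,8) (14,19) (10,19)]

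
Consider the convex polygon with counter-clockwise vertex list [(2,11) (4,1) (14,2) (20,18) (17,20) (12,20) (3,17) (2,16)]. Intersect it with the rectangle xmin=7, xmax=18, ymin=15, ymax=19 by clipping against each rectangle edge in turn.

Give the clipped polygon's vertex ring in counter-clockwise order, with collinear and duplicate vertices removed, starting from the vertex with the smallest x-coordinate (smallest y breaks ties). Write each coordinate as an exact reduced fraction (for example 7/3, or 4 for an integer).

1. After x ≥ 7: [(7,13/10) (14,2) (20,18) (17,20) (12,20) (7,55/3)]
2. After x ≤ 18: [(7,13/10) (14,2) (18,38/3) (18,58/3) (17,20) (12,20) (7,55/3)]
3. After y ≥ 15: [(7,15) (18,15) (18,58/3) (17,20) (12,20) (7,55/3)]
4. After y ≤ 19: [(7,15) (18,15) (18,19) (9,19) (7,55/3)]
5. Canonical ring: [(7,15) (18,15) (18,19) (9,19) (7,55/3)]

Clipped polygon: [(7,15) (18,15) (18,19) (9,19) (7,55/3)]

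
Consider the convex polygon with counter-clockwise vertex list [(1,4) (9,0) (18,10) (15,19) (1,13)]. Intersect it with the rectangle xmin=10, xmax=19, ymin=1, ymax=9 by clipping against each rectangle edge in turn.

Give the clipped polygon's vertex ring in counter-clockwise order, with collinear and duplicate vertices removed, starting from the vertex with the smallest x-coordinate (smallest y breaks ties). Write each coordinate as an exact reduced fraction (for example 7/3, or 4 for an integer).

Clipped polygon: [(10,10/9) (171/10,9) (10,9)]

1. After x ≥ 10: [(10,10/9) (18,10) (15,19) (10,118/7)]
2. After x ≤ 19: [(10,10/9) (18,10) (15,19) (10,118/7)]
3. After y ≥ 1: [(10,10/9) (18,10) (15,19) (10,118/7)]
4. After y ≤ 9: [(10,9) (10,10/9) (171/10,9)]
5. Canonical ring: [(10,10/9) (171/10,9) (10,9)]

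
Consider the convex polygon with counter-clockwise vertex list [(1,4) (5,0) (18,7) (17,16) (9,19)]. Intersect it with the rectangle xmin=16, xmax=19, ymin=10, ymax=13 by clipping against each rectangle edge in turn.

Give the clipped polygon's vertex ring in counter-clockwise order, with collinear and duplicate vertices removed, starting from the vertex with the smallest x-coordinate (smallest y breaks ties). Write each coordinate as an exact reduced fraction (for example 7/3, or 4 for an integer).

1. After x ≥ 16: [(16,77/13) (18,7) (17,16) (16,131/8)]
2. After x ≤ 19: [(16,77/13) (18,7) (17,16) (16,131/8)]
3. After y ≥ 10: [(16,10) (53/3,10) (17,16) (16,131/8)]
4. After y ≤ 13: [(16,13) (16,10) (53/3,10) (52/3,13)]
5. Canonical ring: [(16,10) (53/3,10) (52/3,13) (16,13)]

Clipped polygon: [(16,10) (53/3,10) (52/3,13) (16,13)]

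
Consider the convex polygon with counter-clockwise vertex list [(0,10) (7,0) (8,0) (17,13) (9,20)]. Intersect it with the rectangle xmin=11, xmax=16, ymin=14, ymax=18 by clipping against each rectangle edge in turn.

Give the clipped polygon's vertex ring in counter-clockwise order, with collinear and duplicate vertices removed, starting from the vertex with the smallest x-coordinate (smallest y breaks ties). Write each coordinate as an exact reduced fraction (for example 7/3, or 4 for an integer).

Clipped polygon: [(11,14) (111/7,14) (79/7,18) (11,18)]

1. After x ≥ 11: [(11,13/3) (17,13) (11,73/4)]
2. After x ≤ 16: [(11,13/3) (16,104/9) (16,111/8) (11,73/4)]
3. After y ≥ 14: [(11,14) (111/7,14) (11,73/4)]
4. After y ≤ 18: [(11,18) (11,14) (111/7,14) (79/7,18)]
5. Canonical ring: [(11,14) (111/7,14) (79/7,18) (11,18)]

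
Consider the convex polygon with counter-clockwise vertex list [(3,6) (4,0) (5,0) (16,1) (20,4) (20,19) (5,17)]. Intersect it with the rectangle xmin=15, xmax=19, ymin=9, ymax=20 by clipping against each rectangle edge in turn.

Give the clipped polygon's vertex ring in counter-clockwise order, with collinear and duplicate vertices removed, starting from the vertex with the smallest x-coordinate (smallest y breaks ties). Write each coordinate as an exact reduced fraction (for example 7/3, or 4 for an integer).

1. After x ≥ 15: [(15,10/11) (16,1) (20,4) (20,19) (15,55/3)]
2. After x ≤ 19: [(15,10/11) (16,1) (19,13/4) (19,283/15) (15,55/3)]
3. After y ≥ 9: [(15,9) (19,9) (19,283/15) (15,55/3)]
4. After y ≤ 20: [(15,9) (19,9) (19,283/15) (15,55/3)]
5. Canonical ring: [(15,9) (19,9) (19,283/15) (15,55/3)]

Clipped polygon: [(15,9) (19,9) (19,283/15) (15,55/3)]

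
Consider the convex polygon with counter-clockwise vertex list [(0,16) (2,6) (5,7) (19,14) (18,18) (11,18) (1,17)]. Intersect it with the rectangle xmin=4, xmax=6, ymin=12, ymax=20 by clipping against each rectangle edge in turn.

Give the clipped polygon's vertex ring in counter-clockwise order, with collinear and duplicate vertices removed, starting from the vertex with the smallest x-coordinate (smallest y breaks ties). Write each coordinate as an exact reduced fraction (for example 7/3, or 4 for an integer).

1. After x ≥ 4: [(4,20/3) (5,7) (19,14) (18,18) (11,18) (4,173/10)]
2. After x ≤ 6: [(4,20/3) (5,7) (6,15/2) (6,35/2) (4,173/10)]
3. After y ≥ 12: [(4,12) (6,12) (6,35/2) (4,173/10)]
4. After y ≤ 20: [(4,12) (6,12) (6,35/2) (4,173/10)]
5. Canonical ring: [(4,12) (6,12) (6,35/2) (4,173/10)]

Clipped polygon: [(4,12) (6,12) (6,35/2) (4,173/10)]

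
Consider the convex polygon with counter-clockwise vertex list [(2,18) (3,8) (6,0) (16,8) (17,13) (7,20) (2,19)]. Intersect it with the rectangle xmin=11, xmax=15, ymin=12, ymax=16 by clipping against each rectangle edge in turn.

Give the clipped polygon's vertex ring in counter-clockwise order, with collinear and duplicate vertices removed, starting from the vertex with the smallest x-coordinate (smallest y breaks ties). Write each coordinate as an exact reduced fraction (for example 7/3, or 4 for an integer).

Clipped polygon: [(11,12) (15,12) (15,72/5) (89/7,16) (11,16)]

1. After x ≥ 11: [(11,4) (16,8) (17,13) (11,86/5)]
2. After x ≤ 15: [(11,4) (15,36/5) (15,72/5) (11,86/5)]
3. After y ≥ 12: [(11,12) (15,12) (15,72/5) (11,86/5)]
4. After y ≤ 16: [(11,16) (11,12) (15,12) (15,72/5) (89/7,16)]
5. Canonical ring: [(11,12) (15,12) (15,72/5) (89/7,16) (11,16)]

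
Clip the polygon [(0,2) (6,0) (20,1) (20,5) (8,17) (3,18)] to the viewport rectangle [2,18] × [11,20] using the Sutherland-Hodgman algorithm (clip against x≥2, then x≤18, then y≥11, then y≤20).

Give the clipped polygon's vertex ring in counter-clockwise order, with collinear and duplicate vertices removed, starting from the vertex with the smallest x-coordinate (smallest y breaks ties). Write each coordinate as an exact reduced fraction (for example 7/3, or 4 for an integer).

Clipped polygon: [(2,11) (14,11) (8,17) (3,18) (2,38/3)]

1. After x ≥ 2: [(2,38/3) (2,4/3) (6,0) (20,1) (20,5) (8,17) (3,18)]
2. After x ≤ 18: [(2,38/3) (2,4/3) (6,0) (18,6/7) (18,7) (8,17) (3,18)]
3. After y ≥ 11: [(2,38/3) (2,11) (14,11) (8,17) (3,18)]
4. After y ≤ 20: [(2,38/3) (2,11) (14,11) (8,17) (3,18)]
5. Canonical ring: [(2,11) (14,11) (8,17) (3,18) (2,38/3)]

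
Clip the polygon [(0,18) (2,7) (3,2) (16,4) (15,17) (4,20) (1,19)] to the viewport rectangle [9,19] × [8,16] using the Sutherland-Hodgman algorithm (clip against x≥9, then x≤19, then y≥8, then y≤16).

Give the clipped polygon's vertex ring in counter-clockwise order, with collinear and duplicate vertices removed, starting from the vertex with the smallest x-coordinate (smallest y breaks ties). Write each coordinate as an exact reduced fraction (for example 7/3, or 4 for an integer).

1. After x ≥ 9: [(9,38/13) (16,4) (15,17) (9,205/11)]
2. After x ≤ 19: [(9,38/13) (16,4) (15,17) (9,205/11)]
3. After y ≥ 8: [(9,8) (204/13,8) (15,17) (9,205/11)]
4. After y ≤ 16: [(9,16) (9,8) (204/13,8) (196/13,16)]
5. Canonical ring: [(9,8) (204/13,8) (196/13,16) (9,16)]

Clipped polygon: [(9,8) (204/13,8) (196/13,16) (9,16)]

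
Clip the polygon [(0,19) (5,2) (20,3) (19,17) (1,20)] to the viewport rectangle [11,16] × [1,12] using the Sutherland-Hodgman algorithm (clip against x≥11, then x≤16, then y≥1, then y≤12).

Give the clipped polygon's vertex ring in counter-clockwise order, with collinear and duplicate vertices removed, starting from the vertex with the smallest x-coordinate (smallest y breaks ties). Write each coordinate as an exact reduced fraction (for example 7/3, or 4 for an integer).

Clipped polygon: [(11,12/5) (16,41/15) (16,12) (11,12)]

1. After x ≥ 11: [(11,12/5) (20,3) (19,17) (11,55/3)]
2. After x ≤ 16: [(11,12/5) (16,41/15) (16,35/2) (11,55/3)]
3. After y ≥ 1: [(11,12/5) (16,41/15) (16,35/2) (11,55/3)]
4. After y ≤ 12: [(11,12) (11,12/5) (16,41/15) (16,12)]
5. Canonical ring: [(11,12/5) (16,41/15) (16,12) (11,12)]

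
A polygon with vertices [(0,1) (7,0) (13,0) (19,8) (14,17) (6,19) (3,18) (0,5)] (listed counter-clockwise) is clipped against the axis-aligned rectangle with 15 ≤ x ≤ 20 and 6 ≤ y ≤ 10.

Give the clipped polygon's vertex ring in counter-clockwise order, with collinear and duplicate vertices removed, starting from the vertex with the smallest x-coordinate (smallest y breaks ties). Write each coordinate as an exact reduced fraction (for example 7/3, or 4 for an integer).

1. After x ≥ 15: [(15,8/3) (19,8) (15,76/5)]
2. After x ≤ 20: [(15,8/3) (19,8) (15,76/5)]
3. After y ≥ 6: [(15,6) (35/2,6) (19,8) (15,76/5)]
4. After y ≤ 10: [(15,10) (15,6) (35/2,6) (19,8) (161/9,10)]
5. Canonical ring: [(15,6) (35/2,6) (19,8) (161/9,10) (15,10)]

Clipped polygon: [(15,6) (35/2,6) (19,8) (161/9,10) (15,10)]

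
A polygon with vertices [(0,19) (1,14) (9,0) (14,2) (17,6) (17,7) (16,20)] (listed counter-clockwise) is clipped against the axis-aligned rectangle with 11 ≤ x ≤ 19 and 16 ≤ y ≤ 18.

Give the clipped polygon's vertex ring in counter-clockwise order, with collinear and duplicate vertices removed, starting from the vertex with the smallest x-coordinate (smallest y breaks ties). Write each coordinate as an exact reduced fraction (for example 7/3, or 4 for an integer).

1. After x ≥ 11: [(11,315/16) (11,4/5) (14,2) (17,6) (17,7) (16,20)]
2. After x ≤ 19: [(11,315/16) (11,4/5) (14,2) (17,6) (17,7) (16,20)]
3. After y ≥ 16: [(11,315/16) (11,16) (212/13,16) (16,20)]
4. After y ≤ 18: [(11,18) (11,16) (212/13,16) (210/13,18)]
5. Canonical ring: [(11,16) (212/13,16) (210/13,18) (11,18)]

Clipped polygon: [(11,16) (212/13,16) (210/13,18) (11,18)]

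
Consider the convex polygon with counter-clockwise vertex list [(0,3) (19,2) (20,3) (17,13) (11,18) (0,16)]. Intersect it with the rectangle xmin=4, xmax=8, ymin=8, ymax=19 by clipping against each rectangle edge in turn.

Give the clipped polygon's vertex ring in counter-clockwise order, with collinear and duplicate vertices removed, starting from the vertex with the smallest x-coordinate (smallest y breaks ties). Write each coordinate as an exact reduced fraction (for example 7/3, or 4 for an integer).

Clipped polygon: [(4,8) (8,8) (8,192/11) (4,184/11)]

1. After x ≥ 4: [(4,53/19) (19,2) (20,3) (17,13) (11,18) (4,184/11)]
2. After x ≤ 8: [(4,53/19) (8,49/19) (8,192/11) (4,184/11)]
3. After y ≥ 8: [(4,8) (8,8) (8,192/11) (4,184/11)]
4. After y ≤ 19: [(4,8) (8,8) (8,192/11) (4,184/11)]
5. Canonical ring: [(4,8) (8,8) (8,192/11) (4,184/11)]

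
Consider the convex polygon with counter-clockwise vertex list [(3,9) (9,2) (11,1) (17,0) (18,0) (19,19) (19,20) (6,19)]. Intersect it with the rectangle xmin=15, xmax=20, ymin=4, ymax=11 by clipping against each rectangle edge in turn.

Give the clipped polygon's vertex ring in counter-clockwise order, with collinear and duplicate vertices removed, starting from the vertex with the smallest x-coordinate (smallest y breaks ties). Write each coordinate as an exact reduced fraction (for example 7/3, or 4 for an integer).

Clipped polygon: [(15,4) (346/19,4) (353/19,11) (15,11)]

1. After x ≥ 15: [(15,1/3) (17,0) (18,0) (19,19) (19,20) (15,256/13)]
2. After x ≤ 20: [(15,1/3) (17,0) (18,0) (19,19) (19,20) (15,256/13)]
3. After y ≥ 4: [(15,4) (346/19,4) (19,19) (19,20) (15,256/13)]
4. After y ≤ 11: [(15,11) (15,4) (346/19,4) (353/19,11)]
5. Canonical ring: [(15,4) (346/19,4) (353/19,11) (15,11)]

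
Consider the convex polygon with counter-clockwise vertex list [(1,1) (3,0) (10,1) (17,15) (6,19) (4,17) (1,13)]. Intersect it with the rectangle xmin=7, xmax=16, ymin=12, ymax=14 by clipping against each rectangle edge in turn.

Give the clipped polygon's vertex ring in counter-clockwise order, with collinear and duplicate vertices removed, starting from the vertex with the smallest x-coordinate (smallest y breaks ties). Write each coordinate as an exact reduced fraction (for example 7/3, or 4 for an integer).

Clipped polygon: [(7,12) (31/2,12) (16,13) (16,14) (7,14)]

1. After x ≥ 7: [(7,4/7) (10,1) (17,15) (7,205/11)]
2. After x ≤ 16: [(7,4/7) (10,1) (16,13) (16,169/11) (7,205/11)]
3. After y ≥ 12: [(7,12) (31/2,12) (16,13) (16,169/11) (7,205/11)]
4. After y ≤ 14: [(7,14) (7,12) (31/2,12) (16,13) (16,14)]
5. Canonical ring: [(7,12) (31/2,12) (16,13) (16,14) (7,14)]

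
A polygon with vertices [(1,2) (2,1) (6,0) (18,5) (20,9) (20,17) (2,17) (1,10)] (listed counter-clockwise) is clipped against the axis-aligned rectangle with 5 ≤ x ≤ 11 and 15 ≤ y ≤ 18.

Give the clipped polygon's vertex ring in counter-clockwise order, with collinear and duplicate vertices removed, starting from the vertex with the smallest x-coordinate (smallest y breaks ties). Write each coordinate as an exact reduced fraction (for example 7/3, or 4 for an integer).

1. After x ≥ 5: [(5,1/4) (6,0) (18,5) (20,9) (20,17) (5,17)]
2. After x ≤ 11: [(5,1/4) (6,0) (11,25/12) (11,17) (5,17)]
3. After y ≥ 15: [(5,15) (11,15) (11,17) (5,17)]
4. After y ≤ 18: [(5,15) (11,15) (11,17) (5,17)]
5. Canonical ring: [(5,15) (11,15) (11,17) (5,17)]

Clipped polygon: [(5,15) (11,15) (11,17) (5,17)]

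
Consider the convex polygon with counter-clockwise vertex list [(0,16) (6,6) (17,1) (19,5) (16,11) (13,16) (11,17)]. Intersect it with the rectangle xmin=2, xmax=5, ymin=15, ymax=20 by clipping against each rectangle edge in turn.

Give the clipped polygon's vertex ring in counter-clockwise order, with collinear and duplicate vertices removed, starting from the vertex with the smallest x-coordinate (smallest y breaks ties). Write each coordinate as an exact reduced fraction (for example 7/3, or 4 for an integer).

1. After x ≥ 2: [(2,178/11) (2,38/3) (6,6) (17,1) (19,5) (16,11) (13,16) (11,17)]
2. After x ≤ 5: [(5,181/11) (2,178/11) (2,38/3) (5,23/3)]
3. After y ≥ 15: [(5,15) (5,181/11) (2,178/11) (2,15)]
4. After y ≤ 20: [(5,15) (5,181/11) (2,178/11) (2,15)]
5. Canonical ring: [(2,15) (5,15) (5,181/11) (2,178/11)]

Clipped polygon: [(2,15) (5,15) (5,181/11) (2,178/11)]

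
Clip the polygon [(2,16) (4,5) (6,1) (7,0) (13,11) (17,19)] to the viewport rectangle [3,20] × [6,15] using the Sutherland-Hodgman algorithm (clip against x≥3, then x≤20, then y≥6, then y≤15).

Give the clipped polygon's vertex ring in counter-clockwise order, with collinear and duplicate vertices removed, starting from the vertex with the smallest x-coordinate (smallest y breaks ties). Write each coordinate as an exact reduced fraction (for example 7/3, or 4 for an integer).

1. After x ≥ 3: [(3,81/5) (3,21/2) (4,5) (6,1) (7,0) (13,11) (17,19)]
2. After x ≤ 20: [(3,81/5) (3,21/2) (4,5) (6,1) (7,0) (13,11) (17,19)]
3. After y ≥ 6: [(3,81/5) (3,21/2) (42/11,6) (113/11,6) (13,11) (17,19)]
4. After y ≤ 15: [(3,15) (3,21/2) (42/11,6) (113/11,6) (13,11) (15,15)]
5. Canonical ring: [(3,21/2) (42/11,6) (113/11,6) (13,11) (15,15) (3,15)]

Clipped polygon: [(3,21/2) (42/11,6) (113/11,6) (13,11) (15,15) (3,15)]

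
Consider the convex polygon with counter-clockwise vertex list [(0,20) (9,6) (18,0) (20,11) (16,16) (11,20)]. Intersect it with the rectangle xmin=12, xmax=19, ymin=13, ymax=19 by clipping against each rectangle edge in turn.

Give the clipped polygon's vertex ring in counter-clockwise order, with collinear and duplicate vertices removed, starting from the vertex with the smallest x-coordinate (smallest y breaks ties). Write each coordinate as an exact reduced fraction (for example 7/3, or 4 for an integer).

Clipped polygon: [(12,13) (92/5,13) (16,16) (49/4,19) (12,19)]

1. After x ≥ 12: [(12,4) (18,0) (20,11) (16,16) (12,96/5)]
2. After x ≤ 19: [(12,4) (18,0) (19,11/2) (19,49/4) (16,16) (12,96/5)]
3. After y ≥ 13: [(12,13) (92/5,13) (16,16) (12,96/5)]
4. After y ≤ 19: [(12,19) (12,13) (92/5,13) (16,16) (49/4,19)]
5. Canonical ring: [(12,13) (92/5,13) (16,16) (49/4,19) (12,19)]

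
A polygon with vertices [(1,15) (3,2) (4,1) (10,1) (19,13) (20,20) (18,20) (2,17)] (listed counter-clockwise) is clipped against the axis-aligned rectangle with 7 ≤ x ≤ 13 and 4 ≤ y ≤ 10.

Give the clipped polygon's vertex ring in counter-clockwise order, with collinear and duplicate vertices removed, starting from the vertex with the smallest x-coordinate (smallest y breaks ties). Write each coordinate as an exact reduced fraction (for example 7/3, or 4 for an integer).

Clipped polygon: [(7,4) (49/4,4) (13,5) (13,10) (7,10)]

1. After x ≥ 7: [(7,1) (10,1) (19,13) (20,20) (18,20) (7,287/16)]
2. After x ≤ 13: [(7,1) (10,1) (13,5) (13,305/16) (7,287/16)]
3. After y ≥ 4: [(7,4) (49/4,4) (13,5) (13,305/16) (7,287/16)]
4. After y ≤ 10: [(7,10) (7,4) (49/4,4) (13,5) (13,10)]
5. Canonical ring: [(7,4) (49/4,4) (13,5) (13,10) (7,10)]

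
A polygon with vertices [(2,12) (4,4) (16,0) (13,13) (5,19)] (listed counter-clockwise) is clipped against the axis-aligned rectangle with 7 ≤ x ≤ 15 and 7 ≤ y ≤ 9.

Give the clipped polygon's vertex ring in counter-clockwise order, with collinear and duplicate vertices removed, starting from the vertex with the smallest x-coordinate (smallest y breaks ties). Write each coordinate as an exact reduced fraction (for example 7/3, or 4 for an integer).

Clipped polygon: [(7,7) (187/13,7) (181/13,9) (7,9)]

1. After x ≥ 7: [(7,3) (16,0) (13,13) (7,35/2)]
2. After x ≤ 15: [(7,3) (15,1/3) (15,13/3) (13,13) (7,35/2)]
3. After y ≥ 7: [(7,7) (187/13,7) (13,13) (7,35/2)]
4. After y ≤ 9: [(7,9) (7,7) (187/13,7) (181/13,9)]
5. Canonical ring: [(7,7) (187/13,7) (181/13,9) (7,9)]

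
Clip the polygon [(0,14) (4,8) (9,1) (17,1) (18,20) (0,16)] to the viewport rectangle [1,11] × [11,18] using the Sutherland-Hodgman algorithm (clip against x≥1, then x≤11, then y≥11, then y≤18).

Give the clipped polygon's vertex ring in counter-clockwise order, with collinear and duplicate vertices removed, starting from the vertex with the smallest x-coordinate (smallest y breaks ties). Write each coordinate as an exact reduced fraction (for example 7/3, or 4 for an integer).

Clipped polygon: [(1,25/2) (2,11) (11,11) (11,18) (9,18) (1,146/9)]

1. After x ≥ 1: [(1,25/2) (4,8) (9,1) (17,1) (18,20) (1,146/9)]
2. After x ≤ 11: [(1,25/2) (4,8) (9,1) (11,1) (11,166/9) (1,146/9)]
3. After y ≥ 11: [(1,25/2) (2,11) (11,11) (11,166/9) (1,146/9)]
4. After y ≤ 18: [(1,25/2) (2,11) (11,11) (11,18) (9,18) (1,146/9)]
5. Canonical ring: [(1,25/2) (2,11) (11,11) (11,18) (9,18) (1,146/9)]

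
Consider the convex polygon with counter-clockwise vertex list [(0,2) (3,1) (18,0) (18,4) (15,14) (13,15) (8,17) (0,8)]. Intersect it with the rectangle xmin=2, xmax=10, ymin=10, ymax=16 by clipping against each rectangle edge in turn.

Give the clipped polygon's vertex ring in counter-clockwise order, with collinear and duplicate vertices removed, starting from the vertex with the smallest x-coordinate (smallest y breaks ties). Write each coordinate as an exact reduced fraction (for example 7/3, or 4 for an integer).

Clipped polygon: [(2,10) (10,10) (10,16) (64/9,16) (2,41/4)]

1. After x ≥ 2: [(2,4/3) (3,1) (18,0) (18,4) (15,14) (13,15) (8,17) (2,41/4)]
2. After x ≤ 10: [(2,4/3) (3,1) (10,8/15) (10,81/5) (8,17) (2,41/4)]
3. After y ≥ 10: [(2,10) (10,10) (10,81/5) (8,17) (2,41/4)]
4. After y ≤ 16: [(2,10) (10,10) (10,16) (64/9,16) (2,41/4)]
5. Canonical ring: [(2,10) (10,10) (10,16) (64/9,16) (2,41/4)]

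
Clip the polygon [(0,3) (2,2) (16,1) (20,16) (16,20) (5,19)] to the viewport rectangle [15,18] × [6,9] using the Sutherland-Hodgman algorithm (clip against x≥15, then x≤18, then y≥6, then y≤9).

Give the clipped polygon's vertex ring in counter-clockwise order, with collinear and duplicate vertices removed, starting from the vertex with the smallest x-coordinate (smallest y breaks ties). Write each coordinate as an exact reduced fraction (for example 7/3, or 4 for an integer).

1. After x ≥ 15: [(15,15/14) (16,1) (20,16) (16,20) (15,219/11)]
2. After x ≤ 18: [(15,15/14) (16,1) (18,17/2) (18,18) (16,20) (15,219/11)]
3. After y ≥ 6: [(15,6) (52/3,6) (18,17/2) (18,18) (16,20) (15,219/11)]
4. After y ≤ 9: [(15,9) (15,6) (52/3,6) (18,17/2) (18,9)]
5. Canonical ring: [(15,6) (52/3,6) (18,17/2) (18,9) (15,9)]

Clipped polygon: [(15,6) (52/3,6) (18,17/2) (18,9) (15,9)]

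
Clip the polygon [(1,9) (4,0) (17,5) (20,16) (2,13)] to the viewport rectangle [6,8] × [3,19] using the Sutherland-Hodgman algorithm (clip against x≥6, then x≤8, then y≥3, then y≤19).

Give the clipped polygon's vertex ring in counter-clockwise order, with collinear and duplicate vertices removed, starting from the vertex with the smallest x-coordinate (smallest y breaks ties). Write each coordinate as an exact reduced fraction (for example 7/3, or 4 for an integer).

Clipped polygon: [(6,3) (8,3) (8,14) (6,41/3)]

1. After x ≥ 6: [(6,10/13) (17,5) (20,16) (6,41/3)]
2. After x ≤ 8: [(6,10/13) (8,20/13) (8,14) (6,41/3)]
3. After y ≥ 3: [(6,3) (8,3) (8,14) (6,41/3)]
4. After y ≤ 19: [(6,3) (8,3) (8,14) (6,41/3)]
5. Canonical ring: [(6,3) (8,3) (8,14) (6,41/3)]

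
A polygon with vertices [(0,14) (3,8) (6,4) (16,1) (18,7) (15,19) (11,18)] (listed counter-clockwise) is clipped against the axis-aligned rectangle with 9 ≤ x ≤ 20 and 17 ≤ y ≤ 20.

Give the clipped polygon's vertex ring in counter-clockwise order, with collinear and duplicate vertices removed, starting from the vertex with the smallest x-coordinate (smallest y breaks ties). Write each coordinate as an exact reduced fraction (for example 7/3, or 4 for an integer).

Clipped polygon: [(9,17) (31/2,17) (15,19) (11,18) (9,190/11)]

1. After x ≥ 9: [(9,190/11) (9,31/10) (16,1) (18,7) (15,19) (11,18)]
2. After x ≤ 20: [(9,190/11) (9,31/10) (16,1) (18,7) (15,19) (11,18)]
3. After y ≥ 17: [(9,190/11) (9,17) (31/2,17) (15,19) (11,18)]
4. After y ≤ 20: [(9,190/11) (9,17) (31/2,17) (15,19) (11,18)]
5. Canonical ring: [(9,17) (31/2,17) (15,19) (11,18) (9,190/11)]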